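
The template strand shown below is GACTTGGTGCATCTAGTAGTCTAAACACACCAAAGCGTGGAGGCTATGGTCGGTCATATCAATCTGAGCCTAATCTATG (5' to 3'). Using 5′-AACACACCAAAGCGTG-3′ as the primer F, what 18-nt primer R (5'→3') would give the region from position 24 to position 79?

The product's 3' end on the top strand is position 79.
The reverse primer anneals to the top strand over positions 62–79, i.e. to ATCTGAGCCTAATCTATG.
Its sequence written 5'→3' is the reverse complement: CATAGATTAGGCTCAGAT.

5'-CATAGATTAGGCTCAGAT-3'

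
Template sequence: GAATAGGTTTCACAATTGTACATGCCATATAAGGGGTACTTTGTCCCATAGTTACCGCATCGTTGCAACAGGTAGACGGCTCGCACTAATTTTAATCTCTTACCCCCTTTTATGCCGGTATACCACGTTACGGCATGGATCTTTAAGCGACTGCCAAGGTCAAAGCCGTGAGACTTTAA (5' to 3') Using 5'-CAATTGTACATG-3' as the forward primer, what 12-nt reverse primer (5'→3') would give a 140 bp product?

5'-AGTCGCTTAAAG-3'

The forward primer binds at positions 13–24, so a 140 bp product ends at position 13 + 140 − 1 = 152.
The reverse primer anneals to the top strand over positions 141–152, i.e. to CTTTAAGCGACT.
Its sequence written 5'→3' is the reverse complement: AGTCGCTTAAAG.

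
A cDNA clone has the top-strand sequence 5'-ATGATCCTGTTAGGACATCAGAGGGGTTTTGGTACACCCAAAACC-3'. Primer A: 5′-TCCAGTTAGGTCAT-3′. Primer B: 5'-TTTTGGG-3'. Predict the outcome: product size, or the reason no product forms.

No product — primer A has no binding site in the template.

Primer A (TCCAGTTAGGTCAT) does not match the top strand, and its reverse complement ATGACCTAACTGGA does not match either.
With no annealing site for primer A, no amplification occurs.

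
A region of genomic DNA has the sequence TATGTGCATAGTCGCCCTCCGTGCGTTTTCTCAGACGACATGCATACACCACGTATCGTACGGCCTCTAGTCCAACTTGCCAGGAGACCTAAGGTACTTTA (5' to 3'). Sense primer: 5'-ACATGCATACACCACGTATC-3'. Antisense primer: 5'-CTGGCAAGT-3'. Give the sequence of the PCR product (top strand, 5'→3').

5'-ACATGCATACACCACGTATCGTACGGCCTCTAGTCCAACTTGCCAG-3'

Scanning the template, ACATGCATACACCACGTATC occurs at positions 38–57; this primer anneals to the bottom strand there with its 3' end pointing downstream.
Taking the reverse complement of CTGGCAAGT gives ACTTGCCAG, found at positions 75–83 on the template; the primer anneals here to the top strand with its 3' end pointing upstream.
The product is the template from position 38 through 83 (46 bp).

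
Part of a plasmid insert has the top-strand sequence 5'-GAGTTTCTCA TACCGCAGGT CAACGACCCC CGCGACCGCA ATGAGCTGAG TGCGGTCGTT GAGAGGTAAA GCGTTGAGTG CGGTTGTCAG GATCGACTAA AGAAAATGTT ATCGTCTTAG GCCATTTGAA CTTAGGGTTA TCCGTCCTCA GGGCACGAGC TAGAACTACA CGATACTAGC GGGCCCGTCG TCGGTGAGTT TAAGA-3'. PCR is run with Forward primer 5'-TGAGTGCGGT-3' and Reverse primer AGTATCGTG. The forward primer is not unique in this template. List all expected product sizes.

131 bp, 103 bp

The forward primer TGAGTGCGGT matches the top strand at positions 47–56, 75–84.
The reverse primer's reverse complement is CACGATACT, matching at positions 169–177.
Each forward site pairs with the reverse site to give a product ending at position 177: sizes 131, 103 bp.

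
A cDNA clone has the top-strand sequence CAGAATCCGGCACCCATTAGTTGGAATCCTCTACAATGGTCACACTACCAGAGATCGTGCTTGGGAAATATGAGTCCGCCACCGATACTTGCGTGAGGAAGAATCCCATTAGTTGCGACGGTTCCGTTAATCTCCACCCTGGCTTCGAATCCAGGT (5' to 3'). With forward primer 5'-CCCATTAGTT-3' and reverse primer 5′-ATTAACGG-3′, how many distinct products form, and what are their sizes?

The forward primer CCCATTAGTT matches the top strand at positions 13–22, 105–114.
The reverse primer's reverse complement is CCGTTAAT, matching at positions 124–131.
Each forward site pairs with the reverse site to give a product ending at position 131: sizes 119, 27 bp.

Two products: 119 bp, 27 bp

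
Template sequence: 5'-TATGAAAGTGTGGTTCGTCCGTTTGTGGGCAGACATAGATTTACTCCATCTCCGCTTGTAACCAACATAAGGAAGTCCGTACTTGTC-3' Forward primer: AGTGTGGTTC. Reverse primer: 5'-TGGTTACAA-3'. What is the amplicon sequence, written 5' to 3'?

The forward primer matches the template at positions 7–16.
Reverse complement of the reverse primer: TTGTAACCA. This occurs on the top strand at positions 56–64.
The product is the template from position 7 through 64 (58 bp).

5'-AGTGTGGTTCGTCCGTTTGTGGGCAGACATAGATTTACTCCATCTCCGCTTGTAACCA-3'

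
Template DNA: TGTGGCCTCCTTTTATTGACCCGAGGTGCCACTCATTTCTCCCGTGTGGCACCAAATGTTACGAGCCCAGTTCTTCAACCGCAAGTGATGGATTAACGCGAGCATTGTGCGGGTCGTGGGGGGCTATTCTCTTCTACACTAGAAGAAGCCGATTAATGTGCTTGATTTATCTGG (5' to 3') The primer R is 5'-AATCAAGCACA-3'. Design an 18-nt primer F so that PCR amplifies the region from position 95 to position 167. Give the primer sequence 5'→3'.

5'-AACGCGAGCATTGTGCGG-3'

The reverse primer's reverse complement TGTGCTTGATT matches the template at positions 157–167; the product starts at position 95.
The forward primer is identical to the top strand over positions 95–112: AACGCGAGCATTGTGCGG.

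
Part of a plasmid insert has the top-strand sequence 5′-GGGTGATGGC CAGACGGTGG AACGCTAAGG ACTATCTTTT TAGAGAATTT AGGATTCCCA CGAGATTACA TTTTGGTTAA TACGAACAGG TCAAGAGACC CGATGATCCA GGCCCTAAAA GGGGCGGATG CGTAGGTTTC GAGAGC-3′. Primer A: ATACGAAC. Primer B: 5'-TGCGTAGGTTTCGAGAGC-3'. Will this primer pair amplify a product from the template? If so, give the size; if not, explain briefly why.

Primer A (ATACGAAC) matches the top strand at positions 80–87 (3' end points downstream).
Primer B (TGCGTAGGTTTCGAGAGC) also matches the top strand directly, at positions 129–146 — its reverse complement GCTCTCGAAACCTACGCA is not present.
Both primers anneal to the bottom strand with 3' ends pointing the same way, so neither can prime synthesis back toward the other.

No product — both primers anneal to the same strand and extend in the same direction.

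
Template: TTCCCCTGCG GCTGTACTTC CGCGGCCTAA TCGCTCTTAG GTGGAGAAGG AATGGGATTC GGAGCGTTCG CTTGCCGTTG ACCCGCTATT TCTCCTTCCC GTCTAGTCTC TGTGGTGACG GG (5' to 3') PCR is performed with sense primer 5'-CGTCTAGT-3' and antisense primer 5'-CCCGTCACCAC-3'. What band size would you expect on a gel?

23 bp

Forward primer CGTCTAGT is found on the top strand at positions 100–107.
Taking the reverse complement of CCCGTCACCAC gives GTGGTGACGGG, found at positions 112–122 on the template; the primer anneals here to the top strand with its 3' end pointing upstream.
The product runs from position 100 to position 122, so its length is 122 − 100 + 1 = 23 bp.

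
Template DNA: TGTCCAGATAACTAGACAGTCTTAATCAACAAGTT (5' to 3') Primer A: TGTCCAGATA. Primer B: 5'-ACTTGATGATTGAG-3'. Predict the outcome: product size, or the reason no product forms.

No product — primer B has no binding site in the template.

Primer B (ACTTGATGATTGAG) does not match the top strand, and its reverse complement CTCAATCATCAAGT does not match either.
With no annealing site for primer B, no amplification occurs.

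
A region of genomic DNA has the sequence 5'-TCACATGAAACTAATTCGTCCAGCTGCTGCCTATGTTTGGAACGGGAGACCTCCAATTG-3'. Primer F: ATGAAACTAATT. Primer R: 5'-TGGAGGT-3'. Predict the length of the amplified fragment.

51 bp

Forward primer ATGAAACTAATT is found on the top strand at positions 5–16.
The reverse primer's reverse complement is ACCTCCA, which matches the template at positions 49–55.
Amplicon spans positions 5–55: 51 bp.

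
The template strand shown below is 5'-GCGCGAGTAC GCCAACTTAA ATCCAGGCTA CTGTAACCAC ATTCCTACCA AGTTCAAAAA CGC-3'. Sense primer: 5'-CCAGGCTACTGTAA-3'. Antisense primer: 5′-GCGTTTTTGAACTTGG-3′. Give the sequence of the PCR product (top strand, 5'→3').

5'-CCAGGCTACTGTAACCACATTCCTACCAAGTTCAAAAACGC-3'

Forward primer CCAGGCTACTGTAA is found on the top strand at positions 23–36.
The reverse primer's reverse complement is CCAAGTTCAAAAACGC, which matches the template at positions 48–63.
The product is the template from position 23 through 63 (41 bp).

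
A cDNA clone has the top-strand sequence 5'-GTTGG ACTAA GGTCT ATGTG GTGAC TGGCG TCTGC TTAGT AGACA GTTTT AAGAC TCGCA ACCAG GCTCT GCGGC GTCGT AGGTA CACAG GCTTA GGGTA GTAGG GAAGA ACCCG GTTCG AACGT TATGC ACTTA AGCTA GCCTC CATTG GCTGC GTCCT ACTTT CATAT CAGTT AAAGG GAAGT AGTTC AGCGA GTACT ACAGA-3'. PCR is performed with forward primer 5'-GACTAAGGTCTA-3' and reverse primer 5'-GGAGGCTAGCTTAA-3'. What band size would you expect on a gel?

142 bp

Forward primer GACTAAGGTCTA is found on the top strand at positions 5–16.
The reverse primer's reverse complement is TTAAGCTAGCCTCC, which matches the template at positions 133–146.
The product runs from position 5 to position 146, so its length is 146 − 5 + 1 = 142 bp.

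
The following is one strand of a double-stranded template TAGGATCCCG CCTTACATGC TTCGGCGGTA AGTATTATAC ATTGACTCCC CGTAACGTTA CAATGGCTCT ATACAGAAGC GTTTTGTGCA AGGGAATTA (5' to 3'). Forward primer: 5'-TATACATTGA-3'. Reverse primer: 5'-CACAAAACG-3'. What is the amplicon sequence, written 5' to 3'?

5'-TATACATTGACTCCCCGTAACGTTACAATGGCTCTATACAGAAGCGTTTTGTG-3'

Scanning the template, TATACATTGA occurs at positions 36–45; this primer anneals to the bottom strand there with its 3' end pointing downstream.
Taking the reverse complement of CACAAAACG gives CGTTTTGTG, found at positions 80–88 on the template; the primer anneals here to the top strand with its 3' end pointing upstream.
The product is the template from position 36 through 88 (53 bp).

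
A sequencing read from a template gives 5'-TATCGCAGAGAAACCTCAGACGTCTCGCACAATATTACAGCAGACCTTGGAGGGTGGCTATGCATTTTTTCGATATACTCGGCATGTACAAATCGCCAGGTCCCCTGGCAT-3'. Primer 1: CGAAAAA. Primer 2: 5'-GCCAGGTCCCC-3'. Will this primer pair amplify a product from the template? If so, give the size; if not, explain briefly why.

No product — the primers' 3' ends point away from each other.

Primer 1 (CGAAAAA) has reverse complement TTTTTCG, which matches the top strand at positions 66–72; primer 1 anneals to the top strand there with its 3' end pointing upstream toward position 66.
Primer 2 (GCCAGGTCCCC) matches the top strand directly at positions 95–105; it anneals to the bottom strand with its 3' end pointing downstream toward position 105.
The 3' ends diverge (primer 1 extends toward position 1, primer 2 toward position 111), so the primers never converge on a shared product.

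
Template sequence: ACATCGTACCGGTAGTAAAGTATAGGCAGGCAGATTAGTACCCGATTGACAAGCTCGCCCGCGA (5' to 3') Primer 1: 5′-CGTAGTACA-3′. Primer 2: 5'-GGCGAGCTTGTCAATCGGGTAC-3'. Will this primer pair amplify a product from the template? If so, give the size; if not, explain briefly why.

Primer 1 (CGTAGTACA) does not match the top strand, and its reverse complement TGTACTACG does not match either.
With no annealing site for primer 1, no amplification occurs.

No product — primer 1 has no binding site in the template.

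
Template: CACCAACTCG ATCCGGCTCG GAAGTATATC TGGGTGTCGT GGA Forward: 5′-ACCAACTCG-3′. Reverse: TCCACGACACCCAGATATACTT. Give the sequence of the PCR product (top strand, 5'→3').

Forward primer ACCAACTCG is found on the top strand at positions 2–10.
The reverse primer's reverse complement is AAGTATATCTGGGTGTCGTGGA, which matches the template at positions 22–43.
The product is the template from position 2 through 43 (42 bp).

5'-ACCAACTCGATCCGGCTCGGAAGTATATCTGGGTGTCGTGGA-3'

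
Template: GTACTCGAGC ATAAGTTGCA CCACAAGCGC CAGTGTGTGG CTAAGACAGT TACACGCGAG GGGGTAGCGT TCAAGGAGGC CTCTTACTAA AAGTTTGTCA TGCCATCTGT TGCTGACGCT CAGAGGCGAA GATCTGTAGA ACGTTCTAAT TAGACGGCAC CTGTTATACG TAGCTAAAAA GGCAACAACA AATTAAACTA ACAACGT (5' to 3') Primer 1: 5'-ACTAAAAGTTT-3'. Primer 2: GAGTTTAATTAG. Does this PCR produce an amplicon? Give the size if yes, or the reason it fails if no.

Primer 2 (GAGTTTAATTAG) does not match the top strand, and its reverse complement CTAATTAAACTC does not match either.
With no annealing site for primer 2, no amplification occurs.

No product — primer 2 has no binding site in the template.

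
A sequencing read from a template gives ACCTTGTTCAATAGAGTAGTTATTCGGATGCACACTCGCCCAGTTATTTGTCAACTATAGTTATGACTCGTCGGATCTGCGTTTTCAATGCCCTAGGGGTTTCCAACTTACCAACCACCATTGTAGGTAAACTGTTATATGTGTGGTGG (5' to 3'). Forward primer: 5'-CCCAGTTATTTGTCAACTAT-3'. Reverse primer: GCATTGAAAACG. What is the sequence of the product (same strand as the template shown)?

5'-CCCAGTTATTTGTCAACTATAGTTATGACTCGTCGGATCTGCGTTTTCAATGC-3'

Forward primer CCCAGTTATTTGTCAACTAT is found on the top strand at positions 39–58.
Reverse complement of the reverse primer: CGTTTTCAATGC. This occurs on the top strand at positions 80–91.
The product is the template from position 39 through 91 (53 bp).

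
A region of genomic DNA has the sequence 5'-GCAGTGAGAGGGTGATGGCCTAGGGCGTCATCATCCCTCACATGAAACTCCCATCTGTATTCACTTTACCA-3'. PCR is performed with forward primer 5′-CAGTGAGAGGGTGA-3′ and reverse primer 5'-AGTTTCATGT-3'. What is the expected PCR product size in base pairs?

48 bp

Forward primer CAGTGAGAGGGTGA is found on the top strand at positions 2–15.
Reverse complement of the reverse primer: ACATGAAACT. This occurs on the top strand at positions 40–49.
The product runs from position 2 to position 49, so its length is 49 − 2 + 1 = 48 bp.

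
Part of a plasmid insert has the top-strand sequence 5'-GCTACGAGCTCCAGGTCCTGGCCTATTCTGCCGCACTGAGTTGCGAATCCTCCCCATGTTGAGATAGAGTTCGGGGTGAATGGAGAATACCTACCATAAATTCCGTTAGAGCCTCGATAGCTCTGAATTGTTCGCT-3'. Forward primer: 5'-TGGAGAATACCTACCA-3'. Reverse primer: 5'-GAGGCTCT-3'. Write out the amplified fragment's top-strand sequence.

Scanning the template, TGGAGAATACCTACCA occurs at positions 81–96; this primer anneals to the bottom strand there with its 3' end pointing downstream.
Reverse complement of the reverse primer: AGAGCCTC. This occurs on the top strand at positions 108–115.
The product is the template from position 81 through 115 (35 bp).

5'-TGGAGAATACCTACCATAAATTCCGTTAGAGCCTC-3'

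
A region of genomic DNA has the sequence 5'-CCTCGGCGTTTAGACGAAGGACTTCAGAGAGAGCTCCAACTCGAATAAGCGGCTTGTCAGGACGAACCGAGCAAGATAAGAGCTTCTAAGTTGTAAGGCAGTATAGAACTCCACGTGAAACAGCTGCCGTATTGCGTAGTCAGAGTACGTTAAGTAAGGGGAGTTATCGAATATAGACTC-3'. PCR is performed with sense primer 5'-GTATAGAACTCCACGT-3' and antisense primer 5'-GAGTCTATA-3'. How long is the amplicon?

80 bp

Forward primer GTATAGAACTCCACGT is found on the top strand at positions 101–116.
Taking the reverse complement of GAGTCTATA gives TATAGACTC, found at positions 172–180 on the template; the primer anneals here to the top strand with its 3' end pointing upstream.
The product runs from position 101 to position 180, so its length is 180 − 101 + 1 = 80 bp.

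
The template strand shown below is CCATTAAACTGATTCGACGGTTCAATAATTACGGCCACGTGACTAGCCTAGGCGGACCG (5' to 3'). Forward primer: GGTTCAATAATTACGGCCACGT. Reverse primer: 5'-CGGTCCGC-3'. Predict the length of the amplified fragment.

Scanning the template, GGTTCAATAATTACGGCCACGT occurs at positions 19–40; this primer anneals to the bottom strand there with its 3' end pointing downstream.
Taking the reverse complement of CGGTCCGC gives GCGGACCG, found at positions 52–59 on the template; the primer anneals here to the top strand with its 3' end pointing upstream.
Product length = (reverse-primer end) − (forward-primer start) + 1 = 59 − 19 + 1 = 41 bp.

41 bp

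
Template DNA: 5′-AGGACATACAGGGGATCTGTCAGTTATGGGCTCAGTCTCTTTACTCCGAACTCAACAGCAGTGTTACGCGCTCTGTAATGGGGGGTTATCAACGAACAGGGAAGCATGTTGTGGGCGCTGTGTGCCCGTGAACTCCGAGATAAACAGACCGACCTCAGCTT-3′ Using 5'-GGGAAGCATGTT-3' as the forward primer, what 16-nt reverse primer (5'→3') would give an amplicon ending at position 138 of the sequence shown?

5'-TCGGAGTTCACGGGCA-3'

The forward primer binds at positions 99–110; the product's 3' end on the top strand is position 138.
The reverse primer anneals to the top strand over positions 123–138, i.e. to TGCCCGTGAACTCCGA.
Its sequence written 5'→3' is the reverse complement: TCGGAGTTCACGGGCA.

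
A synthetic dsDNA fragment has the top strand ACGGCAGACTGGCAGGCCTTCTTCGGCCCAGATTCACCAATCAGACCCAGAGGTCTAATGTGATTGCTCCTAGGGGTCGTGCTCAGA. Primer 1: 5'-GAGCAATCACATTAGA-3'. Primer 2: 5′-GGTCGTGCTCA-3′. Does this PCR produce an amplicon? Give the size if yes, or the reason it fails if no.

Primer 1 (GAGCAATCACATTAGA) has reverse complement TCTAATGTGATTGCTC, which matches the top strand at positions 54–69; primer 1 anneals to the top strand there with its 3' end pointing upstream toward position 54.
Primer 2 (GGTCGTGCTCA) matches the top strand directly at positions 75–85; it anneals to the bottom strand with its 3' end pointing downstream toward position 85.
The 3' ends diverge (primer 1 extends toward position 1, primer 2 toward position 87), so the primers never converge on a shared product.

No product — the primers' 3' ends point away from each other.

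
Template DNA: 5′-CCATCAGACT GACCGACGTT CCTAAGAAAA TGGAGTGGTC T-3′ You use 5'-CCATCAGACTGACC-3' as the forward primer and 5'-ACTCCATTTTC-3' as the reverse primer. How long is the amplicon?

36 bp

Forward primer CCATCAGACTGACC is found on the top strand at positions 1–14.
Reverse complement of the reverse primer: GAAAATGGAGT. This occurs on the top strand at positions 26–36.
Amplicon spans positions 1–36: 36 bp.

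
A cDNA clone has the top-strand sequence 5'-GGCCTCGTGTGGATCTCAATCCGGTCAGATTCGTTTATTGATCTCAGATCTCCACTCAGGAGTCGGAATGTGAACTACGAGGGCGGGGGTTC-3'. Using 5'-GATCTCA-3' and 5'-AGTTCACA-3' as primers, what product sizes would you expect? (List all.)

65 bp, 37 bp

The forward primer GATCTCA matches the top strand at positions 12–18, 40–46.
The reverse primer's reverse complement is TGTGAACT, matching at positions 69–76.
Each forward site pairs with the reverse site to give a product ending at position 76: sizes 65, 37 bp.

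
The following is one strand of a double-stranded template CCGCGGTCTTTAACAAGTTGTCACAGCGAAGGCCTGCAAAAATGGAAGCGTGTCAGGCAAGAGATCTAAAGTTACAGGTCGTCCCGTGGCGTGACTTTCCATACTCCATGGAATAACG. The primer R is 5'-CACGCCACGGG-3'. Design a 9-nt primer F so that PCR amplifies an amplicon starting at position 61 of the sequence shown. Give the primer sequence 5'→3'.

The reverse primer's reverse complement CCCGTGGCGTG matches the template at positions 83–93; the product starts at position 61.
The forward primer is identical to the top strand over positions 61–69: GAGATCTAA.

5'-GAGATCTAA-3'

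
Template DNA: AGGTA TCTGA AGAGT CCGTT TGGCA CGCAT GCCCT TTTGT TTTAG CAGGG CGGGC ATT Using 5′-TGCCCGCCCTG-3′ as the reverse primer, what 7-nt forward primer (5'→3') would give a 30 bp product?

5'-GCATGCC-3'

The reverse primer's reverse complement CAGGGCGGGCA matches the template at positions 46–56, so the product ends at position 56.
A 30 bp product then starts at position 56 − 30 + 1 = 27.
The forward primer is identical to the top strand there: GCATGCC.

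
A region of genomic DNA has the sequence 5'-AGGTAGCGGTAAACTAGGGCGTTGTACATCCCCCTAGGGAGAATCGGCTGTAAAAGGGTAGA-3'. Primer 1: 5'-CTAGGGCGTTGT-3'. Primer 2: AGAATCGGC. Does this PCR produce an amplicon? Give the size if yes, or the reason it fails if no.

No product — both primers anneal to the same strand and extend in the same direction.

Primer 1 (CTAGGGCGTTGT) matches the top strand at positions 14–25 (3' end points downstream).
Primer 2 (AGAATCGGC) also matches the top strand directly, at positions 40–48 — its reverse complement GCCGATTCT is not present.
Both primers anneal to the bottom strand with 3' ends pointing the same way, so neither can prime synthesis back toward the other.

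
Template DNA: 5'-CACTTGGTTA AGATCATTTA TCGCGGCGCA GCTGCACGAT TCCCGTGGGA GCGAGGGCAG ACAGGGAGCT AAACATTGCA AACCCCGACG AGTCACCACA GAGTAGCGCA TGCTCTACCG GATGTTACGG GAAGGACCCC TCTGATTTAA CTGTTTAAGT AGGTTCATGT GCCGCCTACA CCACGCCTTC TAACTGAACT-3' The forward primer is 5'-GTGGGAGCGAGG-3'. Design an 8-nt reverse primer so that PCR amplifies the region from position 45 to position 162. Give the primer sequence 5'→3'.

The product's 3' end on the top strand is position 162.
The reverse primer anneals to the top strand over positions 155–162, i.e. to TTAAGTAG.
Its sequence written 5'→3' is the reverse complement: CTACTTAA.

5'-CTACTTAA-3'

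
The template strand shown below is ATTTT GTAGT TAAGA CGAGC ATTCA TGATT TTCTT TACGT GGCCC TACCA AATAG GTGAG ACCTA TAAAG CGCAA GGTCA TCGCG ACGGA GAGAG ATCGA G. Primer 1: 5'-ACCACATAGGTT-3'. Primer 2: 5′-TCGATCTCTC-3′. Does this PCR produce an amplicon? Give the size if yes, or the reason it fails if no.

No product — primer 1 has no binding site in the template.

Primer 1 (ACCACATAGGTT) does not match the top strand, and its reverse complement AACCTATGTGGT does not match either.
With no annealing site for primer 1, no amplification occurs.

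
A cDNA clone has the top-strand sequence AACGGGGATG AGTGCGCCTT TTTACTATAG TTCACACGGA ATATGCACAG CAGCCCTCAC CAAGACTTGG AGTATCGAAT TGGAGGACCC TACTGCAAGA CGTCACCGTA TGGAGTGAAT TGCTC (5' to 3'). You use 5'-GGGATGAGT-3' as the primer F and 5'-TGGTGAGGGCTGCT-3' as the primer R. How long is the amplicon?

58 bp

Forward primer GGGATGAGT is found on the top strand at positions 5–13.
Taking the reverse complement of TGGTGAGGGCTGCT gives AGCAGCCCTCACCA, found at positions 49–62 on the template; the primer anneals here to the top strand with its 3' end pointing upstream.
The product runs from position 5 to position 62, so its length is 62 − 5 + 1 = 58 bp.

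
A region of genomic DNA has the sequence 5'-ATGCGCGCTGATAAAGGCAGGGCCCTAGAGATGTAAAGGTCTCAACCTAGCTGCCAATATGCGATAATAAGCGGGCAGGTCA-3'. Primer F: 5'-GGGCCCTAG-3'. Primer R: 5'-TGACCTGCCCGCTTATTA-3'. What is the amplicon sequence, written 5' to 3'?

The forward primer matches the template at positions 20–28.
Reverse complement of the reverse primer: TAATAAGCGGGCAGGTCA. This occurs on the top strand at positions 65–82.
The product is the template from position 20 through 82 (63 bp).

5'-GGGCCCTAGAGATGTAAAGGTCTCAACCTAGCTGCCAATATGCGATAATAAGCGGGCAGGTCA-3'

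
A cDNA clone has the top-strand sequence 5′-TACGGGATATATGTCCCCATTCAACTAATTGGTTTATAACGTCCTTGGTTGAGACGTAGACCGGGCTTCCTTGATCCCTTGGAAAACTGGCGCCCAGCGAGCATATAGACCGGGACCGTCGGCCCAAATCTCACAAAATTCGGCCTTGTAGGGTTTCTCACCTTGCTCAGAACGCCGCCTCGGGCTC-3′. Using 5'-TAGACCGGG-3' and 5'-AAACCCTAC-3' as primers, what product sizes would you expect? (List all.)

The forward primer TAGACCGGG matches the top strand at positions 57–65, 106–114.
The reverse primer's reverse complement is GTAGGGTTT, matching at positions 148–156.
Each forward site pairs with the reverse site to give a product ending at position 156: sizes 100, 51 bp.

100 bp, 51 bp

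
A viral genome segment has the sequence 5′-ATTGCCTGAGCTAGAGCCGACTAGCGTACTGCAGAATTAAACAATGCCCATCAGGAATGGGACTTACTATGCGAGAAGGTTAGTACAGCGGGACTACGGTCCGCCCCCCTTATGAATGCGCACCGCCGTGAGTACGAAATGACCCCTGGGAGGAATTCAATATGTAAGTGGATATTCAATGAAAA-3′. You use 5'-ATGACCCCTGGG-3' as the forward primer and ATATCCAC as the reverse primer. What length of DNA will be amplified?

The forward primer matches the template at positions 139–150.
The reverse primer's reverse complement is GTGGATAT, which matches the template at positions 168–175.
Amplicon spans positions 139–175: 37 bp.

37 bp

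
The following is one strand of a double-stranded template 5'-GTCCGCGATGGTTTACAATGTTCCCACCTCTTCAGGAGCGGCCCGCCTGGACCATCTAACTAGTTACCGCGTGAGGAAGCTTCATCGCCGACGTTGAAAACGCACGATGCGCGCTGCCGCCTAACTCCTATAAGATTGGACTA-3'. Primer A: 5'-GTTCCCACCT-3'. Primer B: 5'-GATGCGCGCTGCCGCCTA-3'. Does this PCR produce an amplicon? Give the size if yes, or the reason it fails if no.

Primer A (GTTCCCACCT) matches the top strand at positions 20–29 (3' end points downstream).
Primer B (GATGCGCGCTGCCGCCTA) also matches the top strand directly, at positions 106–123 — its reverse complement TAGGCGGCAGCGCGCATC is not present.
Both primers anneal to the bottom strand with 3' ends pointing the same way, so neither can prime synthesis back toward the other.

No product — both primers anneal to the same strand and extend in the same direction.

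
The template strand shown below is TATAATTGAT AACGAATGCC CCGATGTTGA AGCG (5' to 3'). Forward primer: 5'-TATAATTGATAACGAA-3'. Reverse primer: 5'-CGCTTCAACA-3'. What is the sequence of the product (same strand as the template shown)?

The forward primer matches the template at positions 1–16.
The reverse primer's reverse complement is TGTTGAAGCG, which matches the template at positions 25–34.
The product is the template from position 1 through 34 (34 bp).

5'-TATAATTGATAACGAATGCCCCGATGTTGAAGCG-3'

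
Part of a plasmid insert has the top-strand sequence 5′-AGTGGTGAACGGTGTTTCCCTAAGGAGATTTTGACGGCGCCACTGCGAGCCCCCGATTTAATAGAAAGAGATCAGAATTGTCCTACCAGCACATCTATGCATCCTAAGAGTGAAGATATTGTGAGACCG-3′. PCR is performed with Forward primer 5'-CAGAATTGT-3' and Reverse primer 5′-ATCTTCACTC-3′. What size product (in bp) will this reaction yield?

Forward primer CAGAATTGT is found on the top strand at positions 73–81.
Reverse complement of the reverse primer: GAGTGAAGAT. This occurs on the top strand at positions 108–117.
Amplicon spans positions 73–117: 45 bp.

45 bp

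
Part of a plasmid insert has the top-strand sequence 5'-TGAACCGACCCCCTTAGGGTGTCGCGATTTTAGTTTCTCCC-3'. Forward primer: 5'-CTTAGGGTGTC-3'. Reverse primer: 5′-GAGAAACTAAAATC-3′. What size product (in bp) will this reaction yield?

27 bp

The forward primer matches the template at positions 13–23.
Reverse complement of the reverse primer: GATTTTAGTTTCTC. This occurs on the top strand at positions 26–39.
Product length = (reverse-primer end) − (forward-primer start) + 1 = 39 − 13 + 1 = 27 bp.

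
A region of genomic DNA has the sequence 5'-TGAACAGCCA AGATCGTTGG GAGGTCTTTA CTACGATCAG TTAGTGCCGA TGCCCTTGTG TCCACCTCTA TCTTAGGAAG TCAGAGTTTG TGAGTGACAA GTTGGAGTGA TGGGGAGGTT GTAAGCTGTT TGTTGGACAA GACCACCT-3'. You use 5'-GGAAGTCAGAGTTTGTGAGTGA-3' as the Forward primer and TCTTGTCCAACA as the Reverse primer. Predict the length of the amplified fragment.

67 bp

Forward primer GGAAGTCAGAGTTTGTGAGTGA is found on the top strand at positions 76–97.
Reverse complement of the reverse primer: TGTTGGACAAGA. This occurs on the top strand at positions 131–142.
Product length = (reverse-primer end) − (forward-primer start) + 1 = 142 − 76 + 1 = 67 bp.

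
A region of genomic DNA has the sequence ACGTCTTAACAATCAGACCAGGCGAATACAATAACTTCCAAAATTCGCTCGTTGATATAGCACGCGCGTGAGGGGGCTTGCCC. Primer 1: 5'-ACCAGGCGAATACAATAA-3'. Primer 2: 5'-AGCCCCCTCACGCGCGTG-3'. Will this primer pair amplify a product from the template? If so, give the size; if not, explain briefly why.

Primer 1 (ACCAGGCGAATACAATAA) matches the top strand at positions 17–34; it acts as a forward primer.
Primer 2's reverse complement is CACGCGCGTGAGGGGGCT, matching the top strand at positions 61–78; it acts as a reverse primer.
The 3' ends face each other across positions 17–78, giving a 62 bp product.

Yes — a 62 bp product.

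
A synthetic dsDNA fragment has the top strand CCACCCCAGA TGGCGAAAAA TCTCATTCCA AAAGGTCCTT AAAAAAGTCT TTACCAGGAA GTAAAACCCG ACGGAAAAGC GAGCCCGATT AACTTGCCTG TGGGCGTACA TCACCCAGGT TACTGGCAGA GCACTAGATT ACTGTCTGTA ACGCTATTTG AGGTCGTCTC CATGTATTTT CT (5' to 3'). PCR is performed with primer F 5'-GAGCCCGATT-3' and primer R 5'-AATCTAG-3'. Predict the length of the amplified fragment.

60 bp

The forward primer matches the template at positions 81–90.
The reverse primer's reverse complement is CTAGATT, which matches the template at positions 134–140.
Product length = (reverse-primer end) − (forward-primer start) + 1 = 140 − 81 + 1 = 60 bp.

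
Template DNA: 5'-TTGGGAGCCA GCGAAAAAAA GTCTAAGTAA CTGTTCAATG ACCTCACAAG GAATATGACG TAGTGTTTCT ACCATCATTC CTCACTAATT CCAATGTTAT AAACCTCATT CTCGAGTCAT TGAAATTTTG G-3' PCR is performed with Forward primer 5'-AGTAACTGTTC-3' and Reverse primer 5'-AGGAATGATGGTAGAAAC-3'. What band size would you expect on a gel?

57 bp

The forward primer matches the template at positions 26–36.
Reverse complement of the reverse primer: GTTTCTACCATCATTCCT. This occurs on the top strand at positions 65–82.
The product runs from position 26 to position 82, so its length is 82 − 26 + 1 = 57 bp.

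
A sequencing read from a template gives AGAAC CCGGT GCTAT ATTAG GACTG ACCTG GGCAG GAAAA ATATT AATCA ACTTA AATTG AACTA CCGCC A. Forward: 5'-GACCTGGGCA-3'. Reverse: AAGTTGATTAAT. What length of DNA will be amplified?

30 bp

Forward primer GACCTGGGCA is found on the top strand at positions 25–34.
The reverse primer's reverse complement is ATTAATCAACTT, which matches the template at positions 43–54.
Product length = (reverse-primer end) − (forward-primer start) + 1 = 54 − 25 + 1 = 30 bp.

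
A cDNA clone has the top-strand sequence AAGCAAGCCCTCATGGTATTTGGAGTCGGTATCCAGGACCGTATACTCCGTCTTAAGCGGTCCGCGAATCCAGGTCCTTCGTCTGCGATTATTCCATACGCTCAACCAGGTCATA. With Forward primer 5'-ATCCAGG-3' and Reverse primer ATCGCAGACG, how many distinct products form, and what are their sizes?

Two products: 59 bp, 22 bp

The forward primer ATCCAGG matches the top strand at positions 31–37, 68–74.
The reverse primer's reverse complement is CGTCTGCGAT, matching at positions 80–89.
Each forward site pairs with the reverse site to give a product ending at position 89: sizes 59, 22 bp.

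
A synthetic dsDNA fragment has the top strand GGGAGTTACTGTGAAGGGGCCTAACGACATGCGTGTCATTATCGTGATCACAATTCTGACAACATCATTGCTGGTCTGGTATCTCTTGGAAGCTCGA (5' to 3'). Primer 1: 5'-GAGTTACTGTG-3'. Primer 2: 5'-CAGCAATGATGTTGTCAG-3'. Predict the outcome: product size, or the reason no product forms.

Yes — a 71 bp product.

Primer 1 (GAGTTACTGTG) matches the top strand at positions 3–13; it acts as a forward primer.
Primer 2's reverse complement is CTGACAACATCATTGCTG, matching the top strand at positions 56–73; it acts as a reverse primer.
The 3' ends face each other across positions 3–73, giving a 71 bp product.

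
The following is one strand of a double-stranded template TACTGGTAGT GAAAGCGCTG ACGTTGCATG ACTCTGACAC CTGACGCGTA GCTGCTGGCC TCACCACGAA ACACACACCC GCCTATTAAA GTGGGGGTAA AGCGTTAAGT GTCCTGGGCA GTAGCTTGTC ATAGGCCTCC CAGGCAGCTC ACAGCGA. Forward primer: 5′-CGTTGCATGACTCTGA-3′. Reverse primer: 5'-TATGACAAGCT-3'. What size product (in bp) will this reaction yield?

Forward primer CGTTGCATGACTCTGA is found on the top strand at positions 22–37.
The reverse primer's reverse complement is AGCTTGTCATA, which matches the template at positions 123–133.
Amplicon spans positions 22–133: 112 bp.

112 bp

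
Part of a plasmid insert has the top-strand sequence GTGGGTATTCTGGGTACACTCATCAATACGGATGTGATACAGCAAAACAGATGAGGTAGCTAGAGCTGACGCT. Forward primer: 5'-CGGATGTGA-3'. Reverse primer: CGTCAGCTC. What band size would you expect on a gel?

43 bp

Scanning the template, CGGATGTGA occurs at positions 29–37; this primer anneals to the bottom strand there with its 3' end pointing downstream.
Reverse complement of the reverse primer: GAGCTGACG. This occurs on the top strand at positions 63–71.
Amplicon spans positions 29–71: 43 bp.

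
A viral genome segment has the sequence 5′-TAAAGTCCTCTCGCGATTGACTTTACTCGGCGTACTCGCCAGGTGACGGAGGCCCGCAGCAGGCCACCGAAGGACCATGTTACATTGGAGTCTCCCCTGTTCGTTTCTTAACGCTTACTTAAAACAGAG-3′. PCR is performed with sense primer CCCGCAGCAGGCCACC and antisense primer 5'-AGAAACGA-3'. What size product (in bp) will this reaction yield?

56 bp

Scanning the template, CCCGCAGCAGGCCACC occurs at positions 53–68; this primer anneals to the bottom strand there with its 3' end pointing downstream.
Taking the reverse complement of AGAAACGA gives TCGTTTCT, found at positions 101–108 on the template; the primer anneals here to the top strand with its 3' end pointing upstream.
Product length = (reverse-primer end) − (forward-primer start) + 1 = 108 − 53 + 1 = 56 bp.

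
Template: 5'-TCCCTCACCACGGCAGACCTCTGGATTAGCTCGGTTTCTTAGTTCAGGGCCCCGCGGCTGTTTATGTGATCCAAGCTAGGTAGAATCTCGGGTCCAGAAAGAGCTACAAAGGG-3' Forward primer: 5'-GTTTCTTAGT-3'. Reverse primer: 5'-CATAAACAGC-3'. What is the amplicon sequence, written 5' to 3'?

5'-GTTTCTTAGTTCAGGGCCCCGCGGCTGTTTATG-3'

The forward primer matches the template at positions 34–43.
The reverse primer's reverse complement is GCTGTTTATG, which matches the template at positions 57–66.
The product is the template from position 34 through 66 (33 bp).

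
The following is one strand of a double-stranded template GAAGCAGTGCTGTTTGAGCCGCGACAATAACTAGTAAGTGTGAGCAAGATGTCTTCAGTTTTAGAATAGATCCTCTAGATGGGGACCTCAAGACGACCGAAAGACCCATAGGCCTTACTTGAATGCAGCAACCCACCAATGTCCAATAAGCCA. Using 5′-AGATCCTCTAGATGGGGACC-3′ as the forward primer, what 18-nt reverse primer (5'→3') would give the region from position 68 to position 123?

The product's 3' end on the top strand is position 123.
The reverse primer anneals to the top strand over positions 106–123, i.e. to CCATAGGCCTTACTTGAA.
Its sequence written 5'→3' is the reverse complement: TTCAAGTAAGGCCTATGG.

5'-TTCAAGTAAGGCCTATGG-3'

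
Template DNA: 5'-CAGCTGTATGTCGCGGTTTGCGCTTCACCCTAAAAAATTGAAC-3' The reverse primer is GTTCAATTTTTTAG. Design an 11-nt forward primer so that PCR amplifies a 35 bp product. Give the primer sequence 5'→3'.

5'-TGTCGCGGTTT-3'

The reverse primer's reverse complement CTAAAAAATTGAAC matches the template at positions 30–43, so the product ends at position 43.
A 35 bp product then starts at position 43 − 35 + 1 = 9.
The forward primer is identical to the top strand there: TGTCGCGGTTT.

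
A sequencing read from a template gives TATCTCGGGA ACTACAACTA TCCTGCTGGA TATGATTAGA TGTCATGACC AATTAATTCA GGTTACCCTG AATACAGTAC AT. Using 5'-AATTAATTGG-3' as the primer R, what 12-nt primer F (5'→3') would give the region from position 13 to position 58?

5'-TACAACTATCCT-3'

The reverse primer's reverse complement CCAATTAATT matches the template at positions 49–58; the product starts at position 13.
The forward primer is identical to the top strand over positions 13–24: TACAACTATCCT.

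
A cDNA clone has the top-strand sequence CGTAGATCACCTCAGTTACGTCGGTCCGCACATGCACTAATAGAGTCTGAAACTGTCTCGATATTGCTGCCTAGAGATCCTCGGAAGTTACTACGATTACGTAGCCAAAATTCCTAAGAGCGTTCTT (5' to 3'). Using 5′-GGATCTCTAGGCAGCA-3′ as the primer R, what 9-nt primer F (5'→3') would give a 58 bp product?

The reverse primer's reverse complement TGCTGCCTAGAGATCC matches the template at positions 65–80, so the product ends at position 80.
A 58 bp product then starts at position 80 − 58 + 1 = 23.
The forward primer is identical to the top strand there: GGTCCGCAC.

5'-GGTCCGCAC-3'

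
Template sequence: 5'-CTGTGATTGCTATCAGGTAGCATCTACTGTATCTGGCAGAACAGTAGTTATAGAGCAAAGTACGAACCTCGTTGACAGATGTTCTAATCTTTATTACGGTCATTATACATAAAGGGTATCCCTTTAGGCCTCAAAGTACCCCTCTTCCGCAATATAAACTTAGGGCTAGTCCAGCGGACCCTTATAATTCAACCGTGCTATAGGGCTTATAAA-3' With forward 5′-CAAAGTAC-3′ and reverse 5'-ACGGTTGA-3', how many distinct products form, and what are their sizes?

The forward primer CAAAGTAC matches the top strand at positions 56–63, 132–139.
The reverse primer's reverse complement is TCAACCGT, matching at positions 189–196.
Each forward site pairs with the reverse site to give a product ending at position 196: sizes 141, 65 bp.

Two products: 141 bp, 65 bp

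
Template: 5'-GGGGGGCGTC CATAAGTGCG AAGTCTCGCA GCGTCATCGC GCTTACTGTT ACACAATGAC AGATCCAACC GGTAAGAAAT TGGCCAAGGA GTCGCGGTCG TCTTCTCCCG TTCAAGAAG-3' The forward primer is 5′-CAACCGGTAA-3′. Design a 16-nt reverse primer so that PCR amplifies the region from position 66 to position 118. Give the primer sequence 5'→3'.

The product's 3' end on the top strand is position 118.
The reverse primer anneals to the top strand over positions 103–118, i.e. to TTCTCCCGTTCAAGAA.
Its sequence written 5'→3' is the reverse complement: TTCTTGAACGGGAGAA.

5'-TTCTTGAACGGGAGAA-3'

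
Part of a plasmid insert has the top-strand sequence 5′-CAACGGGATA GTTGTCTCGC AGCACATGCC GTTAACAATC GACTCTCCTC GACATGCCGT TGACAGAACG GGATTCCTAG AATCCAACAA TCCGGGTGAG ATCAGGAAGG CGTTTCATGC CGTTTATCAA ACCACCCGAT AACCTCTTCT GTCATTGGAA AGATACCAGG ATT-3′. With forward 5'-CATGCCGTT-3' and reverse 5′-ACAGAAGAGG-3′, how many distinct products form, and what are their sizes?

Three products: 128 bp, 100 bp, 37 bp

The forward primer CATGCCGTT matches the top strand at positions 25–33, 53–61, 116–124.
The reverse primer's reverse complement is CCTCTTCTGT, matching at positions 143–152.
Each forward site pairs with the reverse site to give a product ending at position 152: sizes 128, 100, 37 bp.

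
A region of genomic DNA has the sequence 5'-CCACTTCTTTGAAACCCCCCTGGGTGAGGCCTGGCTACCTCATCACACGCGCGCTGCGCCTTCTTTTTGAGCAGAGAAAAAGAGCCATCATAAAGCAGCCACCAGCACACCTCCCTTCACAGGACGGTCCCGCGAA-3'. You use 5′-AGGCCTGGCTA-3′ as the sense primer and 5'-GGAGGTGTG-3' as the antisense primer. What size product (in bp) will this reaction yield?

Forward primer AGGCCTGGCTA is found on the top strand at positions 27–37.
Taking the reverse complement of GGAGGTGTG gives CACACCTCC, found at positions 106–114 on the template; the primer anneals here to the top strand with its 3' end pointing upstream.
The product runs from position 27 to position 114, so its length is 114 − 27 + 1 = 88 bp.

88 bp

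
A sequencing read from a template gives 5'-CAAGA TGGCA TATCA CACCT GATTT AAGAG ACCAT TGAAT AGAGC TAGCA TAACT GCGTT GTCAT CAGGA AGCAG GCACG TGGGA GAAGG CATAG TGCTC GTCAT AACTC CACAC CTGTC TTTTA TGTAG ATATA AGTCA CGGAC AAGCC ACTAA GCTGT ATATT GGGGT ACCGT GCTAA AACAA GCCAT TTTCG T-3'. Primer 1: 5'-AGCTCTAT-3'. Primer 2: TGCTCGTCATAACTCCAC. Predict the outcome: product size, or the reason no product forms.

No product — the primers' 3' ends point away from each other.

Primer 1 (AGCTCTAT) has reverse complement ATAGAGCT, which matches the top strand at positions 39–46; primer 1 anneals to the top strand there with its 3' end pointing upstream toward position 39.
Primer 2 (TGCTCGTCATAACTCCAC) matches the top strand directly at positions 96–113; it anneals to the bottom strand with its 3' end pointing downstream toward position 113.
The 3' ends diverge (primer 1 extends toward position 1, primer 2 toward position 196), so the primers never converge on a shared product.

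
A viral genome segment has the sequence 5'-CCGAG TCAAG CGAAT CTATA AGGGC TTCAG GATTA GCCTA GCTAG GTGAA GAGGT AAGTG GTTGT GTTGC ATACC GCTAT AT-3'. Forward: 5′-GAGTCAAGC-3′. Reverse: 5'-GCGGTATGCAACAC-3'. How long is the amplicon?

Forward primer GAGTCAAGC is found on the top strand at positions 3–11.
Reverse complement of the reverse primer: GTGTTGCATACCGC. This occurs on the top strand at positions 64–77.
Amplicon spans positions 3–77: 75 bp.

75 bp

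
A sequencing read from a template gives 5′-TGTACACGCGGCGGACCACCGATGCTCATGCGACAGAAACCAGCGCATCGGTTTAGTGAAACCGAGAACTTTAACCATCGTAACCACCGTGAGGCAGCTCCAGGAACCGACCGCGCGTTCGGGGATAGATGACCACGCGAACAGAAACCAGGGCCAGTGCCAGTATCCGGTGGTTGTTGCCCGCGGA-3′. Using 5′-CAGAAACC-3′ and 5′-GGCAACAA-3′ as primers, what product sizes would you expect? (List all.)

The forward primer CAGAAACC matches the top strand at positions 34–41, 142–149.
The reverse primer's reverse complement is TTGTTGCC, matching at positions 174–181.
Each forward site pairs with the reverse site to give a product ending at position 181: sizes 148, 40 bp.

148 bp, 40 bp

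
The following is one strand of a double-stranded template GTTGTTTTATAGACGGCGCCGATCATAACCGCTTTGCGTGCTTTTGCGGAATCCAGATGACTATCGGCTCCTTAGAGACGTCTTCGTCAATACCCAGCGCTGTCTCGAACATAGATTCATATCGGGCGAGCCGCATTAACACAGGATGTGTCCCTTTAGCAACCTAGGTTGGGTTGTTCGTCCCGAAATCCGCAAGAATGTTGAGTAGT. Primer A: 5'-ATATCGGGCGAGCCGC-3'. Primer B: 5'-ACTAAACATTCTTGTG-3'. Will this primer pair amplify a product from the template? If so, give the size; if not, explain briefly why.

No product — primer B has no binding site in the template.

Primer B (ACTAAACATTCTTGTG) does not match the top strand, and its reverse complement CACAAGAATGTTTAGT does not match either.
With no annealing site for primer B, no amplification occurs.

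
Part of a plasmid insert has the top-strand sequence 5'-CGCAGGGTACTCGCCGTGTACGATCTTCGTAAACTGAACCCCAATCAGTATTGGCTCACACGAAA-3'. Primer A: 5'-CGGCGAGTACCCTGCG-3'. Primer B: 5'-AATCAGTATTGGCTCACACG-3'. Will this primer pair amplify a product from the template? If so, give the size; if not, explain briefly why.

Primer A (CGGCGAGTACCCTGCG) has reverse complement CGCAGGGTACTCGCCG, which matches the top strand at positions 1–16; primer A anneals to the top strand there with its 3' end pointing upstream toward position 1.
Primer B (AATCAGTATTGGCTCACACG) matches the top strand directly at positions 43–62; it anneals to the bottom strand with its 3' end pointing downstream toward position 62.
The 3' ends diverge (primer A extends toward position 1, primer B toward position 65), so the primers never converge on a shared product.

No product — the primers' 3' ends point away from each other.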